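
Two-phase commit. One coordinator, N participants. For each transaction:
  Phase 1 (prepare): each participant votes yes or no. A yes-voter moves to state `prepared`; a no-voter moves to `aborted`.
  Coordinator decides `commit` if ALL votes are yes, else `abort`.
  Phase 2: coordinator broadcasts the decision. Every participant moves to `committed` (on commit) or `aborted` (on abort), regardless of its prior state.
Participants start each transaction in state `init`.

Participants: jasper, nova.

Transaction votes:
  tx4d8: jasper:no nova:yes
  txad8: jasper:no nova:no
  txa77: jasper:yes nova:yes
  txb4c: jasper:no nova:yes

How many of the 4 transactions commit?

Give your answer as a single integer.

tx4d8: no from jasper -> abort (commits=0)
txad8: no from jasper, nova -> abort (commits=0)
txa77: all yes -> commit (commits=1)
txb4c: no from jasper -> abort (commits=1)

Answer: 1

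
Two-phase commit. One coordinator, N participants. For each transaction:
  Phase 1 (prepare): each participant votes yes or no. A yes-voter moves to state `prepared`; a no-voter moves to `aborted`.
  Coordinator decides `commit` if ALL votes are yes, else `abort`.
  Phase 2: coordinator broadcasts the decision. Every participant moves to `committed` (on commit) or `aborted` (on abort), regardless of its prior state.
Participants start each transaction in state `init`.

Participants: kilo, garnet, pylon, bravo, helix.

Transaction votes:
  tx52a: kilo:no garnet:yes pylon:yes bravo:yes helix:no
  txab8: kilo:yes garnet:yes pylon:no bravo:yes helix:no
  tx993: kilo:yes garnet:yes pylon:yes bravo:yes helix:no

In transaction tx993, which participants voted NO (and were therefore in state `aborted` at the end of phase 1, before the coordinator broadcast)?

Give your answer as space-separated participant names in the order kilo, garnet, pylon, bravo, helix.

Txn tx993 phase 1: kilo yes -> prepared; garnet yes -> prepared; pylon yes -> prepared; bravo yes -> prepared; helix no -> aborted

Answer: helix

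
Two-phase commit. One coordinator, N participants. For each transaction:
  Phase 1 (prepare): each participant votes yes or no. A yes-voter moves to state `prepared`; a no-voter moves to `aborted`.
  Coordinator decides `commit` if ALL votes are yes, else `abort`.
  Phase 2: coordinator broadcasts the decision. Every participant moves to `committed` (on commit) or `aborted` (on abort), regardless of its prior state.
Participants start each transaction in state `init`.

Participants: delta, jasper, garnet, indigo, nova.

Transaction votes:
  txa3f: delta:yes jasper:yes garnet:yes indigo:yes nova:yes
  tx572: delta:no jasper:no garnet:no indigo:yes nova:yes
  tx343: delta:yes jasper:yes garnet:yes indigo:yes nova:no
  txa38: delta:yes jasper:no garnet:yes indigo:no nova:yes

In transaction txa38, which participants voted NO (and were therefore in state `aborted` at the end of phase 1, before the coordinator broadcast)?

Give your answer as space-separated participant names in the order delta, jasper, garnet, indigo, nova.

Txn txa38 phase 1: delta yes -> prepared; jasper no -> aborted; garnet yes -> prepared; indigo no -> aborted; nova yes -> prepared

Answer: jasper indigo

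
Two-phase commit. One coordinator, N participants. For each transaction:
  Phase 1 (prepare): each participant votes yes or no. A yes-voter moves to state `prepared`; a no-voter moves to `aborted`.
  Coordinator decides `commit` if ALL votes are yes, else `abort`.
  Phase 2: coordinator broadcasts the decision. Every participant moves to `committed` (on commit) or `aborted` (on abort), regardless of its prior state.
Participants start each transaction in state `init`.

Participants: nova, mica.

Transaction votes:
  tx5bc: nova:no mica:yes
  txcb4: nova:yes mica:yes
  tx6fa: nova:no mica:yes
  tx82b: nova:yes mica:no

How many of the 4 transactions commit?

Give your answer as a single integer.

Answer: 1

Derivation:
tx5bc: no from nova -> abort (commits=0)
txcb4: all yes -> commit (commits=1)
tx6fa: no from nova -> abort (commits=1)
tx82b: no from mica -> abort (commits=1)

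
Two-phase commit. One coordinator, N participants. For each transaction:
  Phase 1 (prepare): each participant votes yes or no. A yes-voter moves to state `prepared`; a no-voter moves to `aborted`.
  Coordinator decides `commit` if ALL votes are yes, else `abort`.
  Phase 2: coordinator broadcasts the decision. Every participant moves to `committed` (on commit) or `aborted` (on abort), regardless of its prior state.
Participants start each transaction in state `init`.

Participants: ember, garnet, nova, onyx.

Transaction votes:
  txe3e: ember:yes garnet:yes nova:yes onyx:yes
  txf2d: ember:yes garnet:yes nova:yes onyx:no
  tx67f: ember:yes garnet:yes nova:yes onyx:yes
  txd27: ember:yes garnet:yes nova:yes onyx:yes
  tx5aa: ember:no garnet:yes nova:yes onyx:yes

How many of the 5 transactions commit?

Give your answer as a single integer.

txe3e: all yes -> commit (commits=1)
txf2d: no from onyx -> abort (commits=1)
tx67f: all yes -> commit (commits=2)
txd27: all yes -> commit (commits=3)
tx5aa: no from ember -> abort (commits=3)

Answer: 3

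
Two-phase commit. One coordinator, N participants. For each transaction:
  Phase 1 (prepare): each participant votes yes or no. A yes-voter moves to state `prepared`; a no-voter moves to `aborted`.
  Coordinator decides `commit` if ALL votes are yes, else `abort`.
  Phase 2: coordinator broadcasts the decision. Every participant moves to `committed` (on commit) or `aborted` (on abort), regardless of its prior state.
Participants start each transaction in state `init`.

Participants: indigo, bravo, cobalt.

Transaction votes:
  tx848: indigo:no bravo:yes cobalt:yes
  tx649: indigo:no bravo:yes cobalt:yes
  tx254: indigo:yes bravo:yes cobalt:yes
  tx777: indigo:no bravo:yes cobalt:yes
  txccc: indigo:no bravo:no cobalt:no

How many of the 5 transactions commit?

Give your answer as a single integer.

Answer: 1

Derivation:
tx848: no from indigo -> abort (commits=0)
tx649: no from indigo -> abort (commits=0)
tx254: all yes -> commit (commits=1)
tx777: no from indigo -> abort (commits=1)
txccc: no from indigo, bravo, cobalt -> abort (commits=1)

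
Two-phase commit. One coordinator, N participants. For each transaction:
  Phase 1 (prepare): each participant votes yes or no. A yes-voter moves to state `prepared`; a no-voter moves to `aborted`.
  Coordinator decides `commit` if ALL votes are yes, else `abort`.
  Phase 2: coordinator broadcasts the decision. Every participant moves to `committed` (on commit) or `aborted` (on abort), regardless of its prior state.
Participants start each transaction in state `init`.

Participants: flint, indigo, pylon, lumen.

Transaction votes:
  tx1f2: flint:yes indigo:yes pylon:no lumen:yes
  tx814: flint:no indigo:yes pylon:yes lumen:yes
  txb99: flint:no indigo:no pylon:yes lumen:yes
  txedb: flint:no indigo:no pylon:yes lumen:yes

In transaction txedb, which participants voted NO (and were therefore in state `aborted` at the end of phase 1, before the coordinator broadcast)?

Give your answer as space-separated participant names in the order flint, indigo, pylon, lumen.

Answer: flint indigo

Derivation:
Txn txedb phase 1: flint no -> aborted; indigo no -> aborted; pylon yes -> prepared; lumen yes -> prepared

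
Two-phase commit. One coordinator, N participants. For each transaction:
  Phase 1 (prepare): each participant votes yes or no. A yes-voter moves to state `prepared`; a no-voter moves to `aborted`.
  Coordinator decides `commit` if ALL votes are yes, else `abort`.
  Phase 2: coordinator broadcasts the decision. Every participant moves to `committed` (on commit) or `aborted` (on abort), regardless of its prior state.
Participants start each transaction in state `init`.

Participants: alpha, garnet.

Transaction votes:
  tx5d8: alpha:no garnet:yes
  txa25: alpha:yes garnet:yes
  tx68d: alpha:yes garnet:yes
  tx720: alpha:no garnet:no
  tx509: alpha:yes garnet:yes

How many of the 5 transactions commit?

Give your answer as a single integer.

tx5d8: no from alpha -> abort (commits=0)
txa25: all yes -> commit (commits=1)
tx68d: all yes -> commit (commits=2)
tx720: no from alpha, garnet -> abort (commits=2)
tx509: all yes -> commit (commits=3)

Answer: 3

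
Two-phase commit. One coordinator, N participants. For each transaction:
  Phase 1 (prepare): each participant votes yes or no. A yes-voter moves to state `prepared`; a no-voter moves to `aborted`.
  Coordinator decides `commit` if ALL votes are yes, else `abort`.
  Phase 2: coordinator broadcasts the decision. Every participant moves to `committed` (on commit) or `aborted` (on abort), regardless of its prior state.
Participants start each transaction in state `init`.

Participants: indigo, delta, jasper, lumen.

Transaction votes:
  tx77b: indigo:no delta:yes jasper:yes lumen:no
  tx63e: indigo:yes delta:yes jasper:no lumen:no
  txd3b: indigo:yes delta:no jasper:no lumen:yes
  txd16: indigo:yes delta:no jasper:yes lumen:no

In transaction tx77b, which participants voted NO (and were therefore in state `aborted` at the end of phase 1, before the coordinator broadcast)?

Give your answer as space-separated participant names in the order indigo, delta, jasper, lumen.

Txn tx77b phase 1: indigo no -> aborted; delta yes -> prepared; jasper yes -> prepared; lumen no -> aborted

Answer: indigo lumen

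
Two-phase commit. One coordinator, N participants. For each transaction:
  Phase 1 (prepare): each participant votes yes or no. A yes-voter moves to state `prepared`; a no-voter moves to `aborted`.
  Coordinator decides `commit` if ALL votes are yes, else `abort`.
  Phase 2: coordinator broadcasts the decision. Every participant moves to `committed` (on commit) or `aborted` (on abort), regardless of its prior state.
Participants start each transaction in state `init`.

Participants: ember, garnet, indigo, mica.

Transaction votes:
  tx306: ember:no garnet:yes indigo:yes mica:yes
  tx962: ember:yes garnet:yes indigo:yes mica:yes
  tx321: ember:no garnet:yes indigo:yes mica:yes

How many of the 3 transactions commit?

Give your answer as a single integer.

Answer: 1

Derivation:
tx306: no from ember -> abort (commits=0)
tx962: all yes -> commit (commits=1)
tx321: no from ember -> abort (commits=1)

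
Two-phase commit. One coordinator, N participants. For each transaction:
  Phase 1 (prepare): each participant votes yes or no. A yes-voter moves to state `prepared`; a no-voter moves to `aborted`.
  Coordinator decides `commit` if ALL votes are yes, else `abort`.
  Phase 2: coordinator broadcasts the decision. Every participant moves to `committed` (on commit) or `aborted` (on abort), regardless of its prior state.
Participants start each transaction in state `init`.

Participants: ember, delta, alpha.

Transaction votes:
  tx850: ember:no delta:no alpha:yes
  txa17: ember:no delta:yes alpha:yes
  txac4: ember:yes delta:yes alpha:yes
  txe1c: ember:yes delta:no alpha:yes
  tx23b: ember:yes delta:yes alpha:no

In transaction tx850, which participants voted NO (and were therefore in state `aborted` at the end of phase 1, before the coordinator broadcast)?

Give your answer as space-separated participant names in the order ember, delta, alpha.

Answer: ember delta

Derivation:
Txn tx850 phase 1: ember no -> aborted; delta no -> aborted; alpha yes -> prepared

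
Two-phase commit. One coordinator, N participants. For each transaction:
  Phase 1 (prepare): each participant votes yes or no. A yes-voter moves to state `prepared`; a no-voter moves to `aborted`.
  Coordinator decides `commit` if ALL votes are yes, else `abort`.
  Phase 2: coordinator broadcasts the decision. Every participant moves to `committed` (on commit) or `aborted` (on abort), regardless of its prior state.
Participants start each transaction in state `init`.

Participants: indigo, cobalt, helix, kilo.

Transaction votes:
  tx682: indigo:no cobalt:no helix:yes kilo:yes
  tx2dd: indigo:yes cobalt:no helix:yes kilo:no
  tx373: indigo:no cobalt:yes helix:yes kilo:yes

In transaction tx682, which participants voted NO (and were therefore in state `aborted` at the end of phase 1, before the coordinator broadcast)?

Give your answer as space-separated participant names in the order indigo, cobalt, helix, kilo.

Txn tx682 phase 1: indigo no -> aborted; cobalt no -> aborted; helix yes -> prepared; kilo yes -> prepared

Answer: indigo cobalt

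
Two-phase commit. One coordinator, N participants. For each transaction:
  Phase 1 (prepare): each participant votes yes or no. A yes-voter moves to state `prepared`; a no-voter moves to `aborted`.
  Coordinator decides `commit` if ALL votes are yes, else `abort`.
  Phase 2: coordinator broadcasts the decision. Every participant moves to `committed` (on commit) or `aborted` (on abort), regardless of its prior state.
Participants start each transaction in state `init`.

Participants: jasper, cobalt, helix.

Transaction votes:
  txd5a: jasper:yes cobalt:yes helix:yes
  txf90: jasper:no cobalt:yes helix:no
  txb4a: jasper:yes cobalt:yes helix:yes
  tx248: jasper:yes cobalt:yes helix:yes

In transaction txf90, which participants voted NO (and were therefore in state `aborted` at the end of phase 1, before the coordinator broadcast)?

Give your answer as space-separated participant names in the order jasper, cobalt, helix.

Txn txf90 phase 1: jasper no -> aborted; cobalt yes -> prepared; helix no -> aborted

Answer: jasper helix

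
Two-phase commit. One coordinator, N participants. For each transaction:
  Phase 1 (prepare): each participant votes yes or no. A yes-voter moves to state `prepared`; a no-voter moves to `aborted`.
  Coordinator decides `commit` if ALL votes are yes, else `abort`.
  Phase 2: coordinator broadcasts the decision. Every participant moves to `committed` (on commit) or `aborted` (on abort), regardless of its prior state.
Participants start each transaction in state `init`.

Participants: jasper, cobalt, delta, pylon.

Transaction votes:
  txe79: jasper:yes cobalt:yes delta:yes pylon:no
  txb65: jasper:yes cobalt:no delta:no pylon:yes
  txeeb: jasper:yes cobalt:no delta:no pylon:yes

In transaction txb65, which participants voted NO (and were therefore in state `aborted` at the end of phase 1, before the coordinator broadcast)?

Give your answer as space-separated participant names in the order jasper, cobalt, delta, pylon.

Answer: cobalt delta

Derivation:
Txn txb65 phase 1: jasper yes -> prepared; cobalt no -> aborted; delta no -> aborted; pylon yes -> prepared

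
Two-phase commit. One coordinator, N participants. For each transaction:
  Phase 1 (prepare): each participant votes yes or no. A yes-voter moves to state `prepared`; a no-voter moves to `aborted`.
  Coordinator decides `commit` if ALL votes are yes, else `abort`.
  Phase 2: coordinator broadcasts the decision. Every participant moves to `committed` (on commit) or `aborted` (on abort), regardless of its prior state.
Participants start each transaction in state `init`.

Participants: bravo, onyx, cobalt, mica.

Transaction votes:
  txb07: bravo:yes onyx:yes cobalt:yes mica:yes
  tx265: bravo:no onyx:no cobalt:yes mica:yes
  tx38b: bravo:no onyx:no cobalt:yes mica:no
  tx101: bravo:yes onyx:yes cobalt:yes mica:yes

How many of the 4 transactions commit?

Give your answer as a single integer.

Answer: 2

Derivation:
txb07: all yes -> commit (commits=1)
tx265: no from bravo, onyx -> abort (commits=1)
tx38b: no from bravo, onyx, mica -> abort (commits=1)
tx101: all yes -> commit (commits=2)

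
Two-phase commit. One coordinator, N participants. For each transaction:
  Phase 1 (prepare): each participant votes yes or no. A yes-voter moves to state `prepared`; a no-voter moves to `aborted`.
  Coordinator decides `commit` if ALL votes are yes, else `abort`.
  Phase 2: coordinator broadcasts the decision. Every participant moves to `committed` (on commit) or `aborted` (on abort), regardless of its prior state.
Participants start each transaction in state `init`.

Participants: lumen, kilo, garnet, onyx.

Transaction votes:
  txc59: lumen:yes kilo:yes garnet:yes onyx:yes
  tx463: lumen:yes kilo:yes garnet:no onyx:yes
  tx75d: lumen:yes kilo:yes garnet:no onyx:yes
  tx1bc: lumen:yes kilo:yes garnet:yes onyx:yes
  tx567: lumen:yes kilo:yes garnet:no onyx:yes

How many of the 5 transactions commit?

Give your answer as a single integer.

Answer: 2

Derivation:
txc59: all yes -> commit (commits=1)
tx463: no from garnet -> abort (commits=1)
tx75d: no from garnet -> abort (commits=1)
tx1bc: all yes -> commit (commits=2)
tx567: no from garnet -> abort (commits=2)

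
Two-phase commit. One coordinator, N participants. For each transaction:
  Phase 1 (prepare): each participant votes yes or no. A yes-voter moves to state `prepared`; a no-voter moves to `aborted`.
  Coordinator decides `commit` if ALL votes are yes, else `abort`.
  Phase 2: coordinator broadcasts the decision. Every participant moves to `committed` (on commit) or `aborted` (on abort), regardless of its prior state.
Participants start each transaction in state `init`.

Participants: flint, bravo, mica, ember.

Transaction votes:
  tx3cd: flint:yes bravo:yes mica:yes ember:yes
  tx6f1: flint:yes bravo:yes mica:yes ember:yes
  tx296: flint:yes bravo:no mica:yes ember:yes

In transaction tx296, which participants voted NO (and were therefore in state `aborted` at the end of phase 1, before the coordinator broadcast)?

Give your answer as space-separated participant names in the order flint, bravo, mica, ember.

Txn tx296 phase 1: flint yes -> prepared; bravo no -> aborted; mica yes -> prepared; ember yes -> prepared

Answer: bravo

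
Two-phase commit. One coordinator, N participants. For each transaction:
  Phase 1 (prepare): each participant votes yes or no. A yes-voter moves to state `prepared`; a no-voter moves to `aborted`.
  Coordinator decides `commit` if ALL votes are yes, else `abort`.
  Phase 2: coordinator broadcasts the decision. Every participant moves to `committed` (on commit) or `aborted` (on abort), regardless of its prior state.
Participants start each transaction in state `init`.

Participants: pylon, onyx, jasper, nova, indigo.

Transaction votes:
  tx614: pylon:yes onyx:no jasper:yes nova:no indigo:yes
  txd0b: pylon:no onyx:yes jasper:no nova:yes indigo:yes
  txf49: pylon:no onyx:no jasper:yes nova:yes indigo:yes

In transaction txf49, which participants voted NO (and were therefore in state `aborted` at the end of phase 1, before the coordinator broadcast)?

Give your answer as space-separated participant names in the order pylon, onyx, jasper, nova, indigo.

Txn txf49 phase 1: pylon no -> aborted; onyx no -> aborted; jasper yes -> prepared; nova yes -> prepared; indigo yes -> prepared

Answer: pylon onyx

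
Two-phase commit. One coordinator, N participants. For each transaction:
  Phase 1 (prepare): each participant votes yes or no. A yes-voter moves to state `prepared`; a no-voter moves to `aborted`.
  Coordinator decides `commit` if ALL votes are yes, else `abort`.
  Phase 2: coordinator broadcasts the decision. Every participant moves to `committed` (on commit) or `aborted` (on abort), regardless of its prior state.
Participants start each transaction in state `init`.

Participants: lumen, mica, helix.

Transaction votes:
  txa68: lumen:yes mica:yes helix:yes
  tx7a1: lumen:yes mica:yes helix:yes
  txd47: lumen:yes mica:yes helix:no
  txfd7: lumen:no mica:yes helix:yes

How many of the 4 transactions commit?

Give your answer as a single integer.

Answer: 2

Derivation:
txa68: all yes -> commit (commits=1)
tx7a1: all yes -> commit (commits=2)
txd47: no from helix -> abort (commits=2)
txfd7: no from lumen -> abort (commits=2)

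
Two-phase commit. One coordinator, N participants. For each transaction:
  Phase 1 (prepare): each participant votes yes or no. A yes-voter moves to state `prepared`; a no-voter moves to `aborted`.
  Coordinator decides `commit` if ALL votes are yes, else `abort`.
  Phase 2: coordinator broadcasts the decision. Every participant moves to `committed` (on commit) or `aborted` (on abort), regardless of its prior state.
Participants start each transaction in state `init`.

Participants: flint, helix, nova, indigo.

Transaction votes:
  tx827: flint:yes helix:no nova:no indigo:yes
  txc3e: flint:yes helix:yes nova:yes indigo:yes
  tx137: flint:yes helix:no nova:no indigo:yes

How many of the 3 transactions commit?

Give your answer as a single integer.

tx827: no from helix, nova -> abort (commits=0)
txc3e: all yes -> commit (commits=1)
tx137: no from helix, nova -> abort (commits=1)

Answer: 1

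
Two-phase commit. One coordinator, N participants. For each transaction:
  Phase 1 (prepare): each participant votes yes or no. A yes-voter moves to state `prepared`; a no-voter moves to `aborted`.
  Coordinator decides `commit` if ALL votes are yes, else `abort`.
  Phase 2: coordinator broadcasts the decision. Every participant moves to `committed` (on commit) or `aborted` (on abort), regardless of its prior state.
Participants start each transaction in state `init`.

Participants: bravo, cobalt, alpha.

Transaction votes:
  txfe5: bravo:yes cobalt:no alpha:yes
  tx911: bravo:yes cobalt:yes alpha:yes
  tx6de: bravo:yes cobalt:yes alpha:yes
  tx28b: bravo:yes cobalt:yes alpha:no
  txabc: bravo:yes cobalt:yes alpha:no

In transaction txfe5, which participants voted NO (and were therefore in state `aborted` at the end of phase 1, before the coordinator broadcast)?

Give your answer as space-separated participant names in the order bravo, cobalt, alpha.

Txn txfe5 phase 1: bravo yes -> prepared; cobalt no -> aborted; alpha yes -> prepared

Answer: cobalt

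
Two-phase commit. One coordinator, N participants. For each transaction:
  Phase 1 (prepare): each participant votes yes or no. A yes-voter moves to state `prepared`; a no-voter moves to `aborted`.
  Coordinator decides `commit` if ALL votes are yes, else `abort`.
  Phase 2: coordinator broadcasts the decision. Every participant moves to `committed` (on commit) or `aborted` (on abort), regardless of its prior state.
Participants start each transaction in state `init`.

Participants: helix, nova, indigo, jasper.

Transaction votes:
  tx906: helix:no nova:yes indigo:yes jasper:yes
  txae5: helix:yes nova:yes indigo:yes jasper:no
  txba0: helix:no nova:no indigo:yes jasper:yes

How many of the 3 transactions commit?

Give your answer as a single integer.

Answer: 0

Derivation:
tx906: no from helix -> abort (commits=0)
txae5: no from jasper -> abort (commits=0)
txba0: no from helix, nova -> abort (commits=0)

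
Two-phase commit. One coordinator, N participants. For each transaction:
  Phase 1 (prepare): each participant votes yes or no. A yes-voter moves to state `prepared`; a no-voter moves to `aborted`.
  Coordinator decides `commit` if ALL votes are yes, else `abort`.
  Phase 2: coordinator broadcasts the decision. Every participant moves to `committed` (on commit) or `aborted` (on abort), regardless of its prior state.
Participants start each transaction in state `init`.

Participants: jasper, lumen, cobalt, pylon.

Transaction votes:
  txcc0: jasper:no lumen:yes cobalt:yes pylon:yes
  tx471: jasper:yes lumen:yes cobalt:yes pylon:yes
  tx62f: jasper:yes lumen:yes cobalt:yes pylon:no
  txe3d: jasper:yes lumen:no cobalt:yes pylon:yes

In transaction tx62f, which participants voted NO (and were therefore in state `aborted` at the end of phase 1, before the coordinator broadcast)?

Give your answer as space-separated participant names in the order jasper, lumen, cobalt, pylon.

Answer: pylon

Derivation:
Txn tx62f phase 1: jasper yes -> prepared; lumen yes -> prepared; cobalt yes -> prepared; pylon no -> aborted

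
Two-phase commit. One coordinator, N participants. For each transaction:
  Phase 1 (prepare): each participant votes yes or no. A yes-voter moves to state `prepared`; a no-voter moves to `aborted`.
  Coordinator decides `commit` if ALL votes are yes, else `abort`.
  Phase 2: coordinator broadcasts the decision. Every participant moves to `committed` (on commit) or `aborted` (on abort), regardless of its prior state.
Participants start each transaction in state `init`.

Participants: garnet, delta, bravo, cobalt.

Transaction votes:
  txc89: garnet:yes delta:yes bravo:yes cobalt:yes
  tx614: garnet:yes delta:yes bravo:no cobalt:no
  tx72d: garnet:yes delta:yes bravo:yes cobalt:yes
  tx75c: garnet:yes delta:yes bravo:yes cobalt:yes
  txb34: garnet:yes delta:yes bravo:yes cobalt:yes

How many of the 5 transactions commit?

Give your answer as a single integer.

txc89: all yes -> commit (commits=1)
tx614: no from bravo, cobalt -> abort (commits=1)
tx72d: all yes -> commit (commits=2)
tx75c: all yes -> commit (commits=3)
txb34: all yes -> commit (commits=4)

Answer: 4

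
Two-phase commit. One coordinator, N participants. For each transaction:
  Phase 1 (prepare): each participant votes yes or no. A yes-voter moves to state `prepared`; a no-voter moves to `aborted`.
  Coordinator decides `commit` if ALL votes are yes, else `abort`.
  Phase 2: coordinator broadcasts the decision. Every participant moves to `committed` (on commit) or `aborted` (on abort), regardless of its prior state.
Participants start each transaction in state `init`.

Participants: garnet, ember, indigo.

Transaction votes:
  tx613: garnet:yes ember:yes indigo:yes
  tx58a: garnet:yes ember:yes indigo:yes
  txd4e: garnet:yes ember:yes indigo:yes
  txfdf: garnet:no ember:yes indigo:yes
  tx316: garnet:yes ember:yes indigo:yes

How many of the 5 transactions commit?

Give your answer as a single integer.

tx613: all yes -> commit (commits=1)
tx58a: all yes -> commit (commits=2)
txd4e: all yes -> commit (commits=3)
txfdf: no from garnet -> abort (commits=3)
tx316: all yes -> commit (commits=4)

Answer: 4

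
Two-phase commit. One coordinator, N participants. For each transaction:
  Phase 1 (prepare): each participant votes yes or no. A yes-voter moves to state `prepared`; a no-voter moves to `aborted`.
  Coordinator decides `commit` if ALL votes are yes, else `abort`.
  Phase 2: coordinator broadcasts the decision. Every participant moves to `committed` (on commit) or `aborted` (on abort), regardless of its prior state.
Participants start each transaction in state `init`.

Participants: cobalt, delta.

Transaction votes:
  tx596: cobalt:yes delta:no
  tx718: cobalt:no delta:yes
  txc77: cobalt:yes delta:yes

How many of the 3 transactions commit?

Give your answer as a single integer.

Answer: 1

Derivation:
tx596: no from delta -> abort (commits=0)
tx718: no from cobalt -> abort (commits=0)
txc77: all yes -> commit (commits=1)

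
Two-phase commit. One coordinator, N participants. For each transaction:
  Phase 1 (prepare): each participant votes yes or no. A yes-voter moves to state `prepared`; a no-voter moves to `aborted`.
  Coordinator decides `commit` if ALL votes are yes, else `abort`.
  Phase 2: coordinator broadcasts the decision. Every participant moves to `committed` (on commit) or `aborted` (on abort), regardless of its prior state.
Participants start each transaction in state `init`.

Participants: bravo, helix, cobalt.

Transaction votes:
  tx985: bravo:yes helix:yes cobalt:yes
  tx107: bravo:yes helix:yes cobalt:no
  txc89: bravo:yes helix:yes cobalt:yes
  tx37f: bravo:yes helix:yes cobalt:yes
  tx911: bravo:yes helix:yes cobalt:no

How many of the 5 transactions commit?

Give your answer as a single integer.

tx985: all yes -> commit (commits=1)
tx107: no from cobalt -> abort (commits=1)
txc89: all yes -> commit (commits=2)
tx37f: all yes -> commit (commits=3)
tx911: no from cobalt -> abort (commits=3)

Answer: 3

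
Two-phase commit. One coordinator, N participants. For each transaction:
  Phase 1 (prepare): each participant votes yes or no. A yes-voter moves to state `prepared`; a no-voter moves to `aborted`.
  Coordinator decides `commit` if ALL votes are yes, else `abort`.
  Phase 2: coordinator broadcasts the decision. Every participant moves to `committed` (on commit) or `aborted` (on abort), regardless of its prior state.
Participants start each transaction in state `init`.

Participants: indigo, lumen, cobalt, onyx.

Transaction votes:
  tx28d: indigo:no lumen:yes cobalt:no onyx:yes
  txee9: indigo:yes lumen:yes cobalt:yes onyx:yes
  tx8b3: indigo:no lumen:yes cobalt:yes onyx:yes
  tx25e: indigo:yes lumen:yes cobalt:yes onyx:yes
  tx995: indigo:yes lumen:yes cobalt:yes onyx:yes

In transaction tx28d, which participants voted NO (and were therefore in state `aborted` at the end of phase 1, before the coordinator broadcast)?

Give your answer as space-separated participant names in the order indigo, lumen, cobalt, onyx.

Txn tx28d phase 1: indigo no -> aborted; lumen yes -> prepared; cobalt no -> aborted; onyx yes -> prepared

Answer: indigo cobalt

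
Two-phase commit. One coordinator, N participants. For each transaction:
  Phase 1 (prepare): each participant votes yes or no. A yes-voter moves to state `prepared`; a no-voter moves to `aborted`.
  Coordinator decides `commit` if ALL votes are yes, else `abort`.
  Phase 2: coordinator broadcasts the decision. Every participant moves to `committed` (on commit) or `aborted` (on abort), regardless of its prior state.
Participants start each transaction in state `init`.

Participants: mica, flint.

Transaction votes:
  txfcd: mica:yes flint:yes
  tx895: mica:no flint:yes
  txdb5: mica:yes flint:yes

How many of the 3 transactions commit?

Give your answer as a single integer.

txfcd: all yes -> commit (commits=1)
tx895: no from mica -> abort (commits=1)
txdb5: all yes -> commit (commits=2)

Answer: 2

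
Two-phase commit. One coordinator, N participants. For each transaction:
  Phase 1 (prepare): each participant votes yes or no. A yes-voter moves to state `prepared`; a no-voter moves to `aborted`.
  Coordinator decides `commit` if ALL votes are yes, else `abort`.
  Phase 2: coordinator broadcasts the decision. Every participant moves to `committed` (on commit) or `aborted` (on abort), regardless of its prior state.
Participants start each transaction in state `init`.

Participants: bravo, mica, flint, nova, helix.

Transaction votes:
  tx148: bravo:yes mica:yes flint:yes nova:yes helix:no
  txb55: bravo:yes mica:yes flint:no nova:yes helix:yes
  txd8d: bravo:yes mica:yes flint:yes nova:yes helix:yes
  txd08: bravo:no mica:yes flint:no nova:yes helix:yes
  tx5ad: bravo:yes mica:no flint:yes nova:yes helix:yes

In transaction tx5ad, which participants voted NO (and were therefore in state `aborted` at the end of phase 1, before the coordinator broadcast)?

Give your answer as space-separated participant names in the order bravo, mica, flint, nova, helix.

Txn tx5ad phase 1: bravo yes -> prepared; mica no -> aborted; flint yes -> prepared; nova yes -> prepared; helix yes -> prepared

Answer: mica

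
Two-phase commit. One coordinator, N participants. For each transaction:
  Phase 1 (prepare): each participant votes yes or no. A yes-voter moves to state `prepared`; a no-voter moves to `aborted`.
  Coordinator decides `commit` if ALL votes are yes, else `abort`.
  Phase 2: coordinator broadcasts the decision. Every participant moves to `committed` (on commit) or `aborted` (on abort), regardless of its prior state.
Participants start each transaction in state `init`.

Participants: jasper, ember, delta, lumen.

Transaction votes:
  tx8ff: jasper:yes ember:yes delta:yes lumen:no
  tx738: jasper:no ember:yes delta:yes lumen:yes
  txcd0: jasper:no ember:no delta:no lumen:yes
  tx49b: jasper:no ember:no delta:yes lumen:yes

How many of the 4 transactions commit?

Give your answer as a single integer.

Answer: 0

Derivation:
tx8ff: no from lumen -> abort (commits=0)
tx738: no from jasper -> abort (commits=0)
txcd0: no from jasper, ember, delta -> abort (commits=0)
tx49b: no from jasper, ember -> abort (commits=0)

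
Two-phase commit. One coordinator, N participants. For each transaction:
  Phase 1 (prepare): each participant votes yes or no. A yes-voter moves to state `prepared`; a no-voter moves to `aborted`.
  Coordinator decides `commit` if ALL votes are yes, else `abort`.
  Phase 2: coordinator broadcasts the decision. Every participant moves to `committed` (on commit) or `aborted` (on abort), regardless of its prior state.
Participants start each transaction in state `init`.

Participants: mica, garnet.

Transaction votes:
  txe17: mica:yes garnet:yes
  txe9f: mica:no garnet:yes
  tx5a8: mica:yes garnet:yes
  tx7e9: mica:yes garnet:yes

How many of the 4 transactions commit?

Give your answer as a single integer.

txe17: all yes -> commit (commits=1)
txe9f: no from mica -> abort (commits=1)
tx5a8: all yes -> commit (commits=2)
tx7e9: all yes -> commit (commits=3)

Answer: 3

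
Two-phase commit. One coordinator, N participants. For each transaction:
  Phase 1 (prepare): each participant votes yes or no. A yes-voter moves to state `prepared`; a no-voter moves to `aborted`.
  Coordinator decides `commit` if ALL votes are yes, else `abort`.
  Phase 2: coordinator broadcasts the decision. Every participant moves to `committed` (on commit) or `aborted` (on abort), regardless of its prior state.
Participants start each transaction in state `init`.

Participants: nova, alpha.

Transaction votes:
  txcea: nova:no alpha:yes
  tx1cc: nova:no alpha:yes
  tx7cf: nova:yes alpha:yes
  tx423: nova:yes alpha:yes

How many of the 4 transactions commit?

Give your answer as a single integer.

Answer: 2

Derivation:
txcea: no from nova -> abort (commits=0)
tx1cc: no from nova -> abort (commits=0)
tx7cf: all yes -> commit (commits=1)
tx423: all yes -> commit (commits=2)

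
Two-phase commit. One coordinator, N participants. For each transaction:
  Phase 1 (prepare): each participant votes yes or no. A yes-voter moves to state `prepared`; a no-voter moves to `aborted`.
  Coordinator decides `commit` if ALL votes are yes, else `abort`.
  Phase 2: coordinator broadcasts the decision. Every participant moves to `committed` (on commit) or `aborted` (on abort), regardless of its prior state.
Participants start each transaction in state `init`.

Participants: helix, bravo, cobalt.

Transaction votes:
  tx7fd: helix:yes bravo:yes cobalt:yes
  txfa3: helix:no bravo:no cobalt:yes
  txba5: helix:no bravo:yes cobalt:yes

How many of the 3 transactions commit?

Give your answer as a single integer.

Answer: 1

Derivation:
tx7fd: all yes -> commit (commits=1)
txfa3: no from helix, bravo -> abort (commits=1)
txba5: no from helix -> abort (commits=1)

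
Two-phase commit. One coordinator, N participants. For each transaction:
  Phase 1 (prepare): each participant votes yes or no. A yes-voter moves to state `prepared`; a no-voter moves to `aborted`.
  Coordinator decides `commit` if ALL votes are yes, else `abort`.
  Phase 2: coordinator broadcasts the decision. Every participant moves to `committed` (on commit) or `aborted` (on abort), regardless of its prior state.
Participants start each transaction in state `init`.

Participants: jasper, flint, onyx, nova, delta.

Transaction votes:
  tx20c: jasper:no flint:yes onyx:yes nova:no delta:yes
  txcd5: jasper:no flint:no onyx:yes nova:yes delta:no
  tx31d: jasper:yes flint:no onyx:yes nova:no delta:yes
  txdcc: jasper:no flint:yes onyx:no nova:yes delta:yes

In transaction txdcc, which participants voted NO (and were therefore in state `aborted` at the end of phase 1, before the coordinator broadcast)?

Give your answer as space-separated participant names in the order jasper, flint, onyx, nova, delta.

Txn txdcc phase 1: jasper no -> aborted; flint yes -> prepared; onyx no -> aborted; nova yes -> prepared; delta yes -> prepared

Answer: jasper onyx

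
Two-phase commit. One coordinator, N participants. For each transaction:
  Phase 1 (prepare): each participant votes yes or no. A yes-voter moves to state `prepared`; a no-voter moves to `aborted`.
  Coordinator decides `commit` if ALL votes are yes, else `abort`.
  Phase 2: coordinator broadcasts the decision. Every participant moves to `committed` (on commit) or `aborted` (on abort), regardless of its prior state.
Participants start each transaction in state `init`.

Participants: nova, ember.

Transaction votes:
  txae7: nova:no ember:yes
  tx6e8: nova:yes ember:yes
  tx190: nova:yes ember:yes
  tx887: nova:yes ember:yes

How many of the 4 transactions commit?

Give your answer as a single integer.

Answer: 3

Derivation:
txae7: no from nova -> abort (commits=0)
tx6e8: all yes -> commit (commits=1)
tx190: all yes -> commit (commits=2)
tx887: all yes -> commit (commits=3)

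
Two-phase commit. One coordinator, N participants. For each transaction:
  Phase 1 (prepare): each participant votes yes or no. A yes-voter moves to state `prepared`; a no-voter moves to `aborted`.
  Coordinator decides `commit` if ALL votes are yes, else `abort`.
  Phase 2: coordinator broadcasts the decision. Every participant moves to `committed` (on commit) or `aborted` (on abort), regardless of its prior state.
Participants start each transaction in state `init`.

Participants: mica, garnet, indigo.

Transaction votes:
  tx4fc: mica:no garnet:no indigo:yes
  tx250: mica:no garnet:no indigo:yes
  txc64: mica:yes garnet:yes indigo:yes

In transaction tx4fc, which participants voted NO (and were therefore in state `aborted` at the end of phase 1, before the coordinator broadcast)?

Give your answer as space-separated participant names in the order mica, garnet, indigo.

Answer: mica garnet

Derivation:
Txn tx4fc phase 1: mica no -> aborted; garnet no -> aborted; indigo yes -> prepared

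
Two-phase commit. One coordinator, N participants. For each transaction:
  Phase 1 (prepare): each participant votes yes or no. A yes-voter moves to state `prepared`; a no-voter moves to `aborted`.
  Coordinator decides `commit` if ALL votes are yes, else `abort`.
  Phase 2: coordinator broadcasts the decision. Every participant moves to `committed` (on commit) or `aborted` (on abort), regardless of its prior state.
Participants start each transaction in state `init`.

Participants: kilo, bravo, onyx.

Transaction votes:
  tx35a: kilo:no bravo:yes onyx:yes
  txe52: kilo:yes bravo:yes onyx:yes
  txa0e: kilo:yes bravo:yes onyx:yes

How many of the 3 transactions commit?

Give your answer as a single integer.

tx35a: no from kilo -> abort (commits=0)
txe52: all yes -> commit (commits=1)
txa0e: all yes -> commit (commits=2)

Answer: 2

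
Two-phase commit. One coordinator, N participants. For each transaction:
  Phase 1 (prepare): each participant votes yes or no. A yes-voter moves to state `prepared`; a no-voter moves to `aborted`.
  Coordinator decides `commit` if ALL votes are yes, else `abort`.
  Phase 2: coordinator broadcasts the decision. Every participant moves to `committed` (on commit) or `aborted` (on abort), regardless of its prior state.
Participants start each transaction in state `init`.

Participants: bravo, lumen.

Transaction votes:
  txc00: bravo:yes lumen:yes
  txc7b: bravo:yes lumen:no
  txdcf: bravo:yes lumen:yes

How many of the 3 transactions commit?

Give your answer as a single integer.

Answer: 2

Derivation:
txc00: all yes -> commit (commits=1)
txc7b: no from lumen -> abort (commits=1)
txdcf: all yes -> commit (commits=2)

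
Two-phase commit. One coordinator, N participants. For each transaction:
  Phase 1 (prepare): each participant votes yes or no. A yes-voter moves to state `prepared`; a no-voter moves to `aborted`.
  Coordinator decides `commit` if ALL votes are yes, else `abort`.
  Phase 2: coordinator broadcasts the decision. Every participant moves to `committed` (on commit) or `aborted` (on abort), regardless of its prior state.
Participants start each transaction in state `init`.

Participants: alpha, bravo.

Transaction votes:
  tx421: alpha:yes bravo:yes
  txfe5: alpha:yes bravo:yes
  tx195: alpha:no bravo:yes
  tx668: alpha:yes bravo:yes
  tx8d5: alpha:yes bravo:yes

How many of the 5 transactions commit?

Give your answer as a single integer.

Answer: 4

Derivation:
tx421: all yes -> commit (commits=1)
txfe5: all yes -> commit (commits=2)
tx195: no from alpha -> abort (commits=2)
tx668: all yes -> commit (commits=3)
tx8d5: all yes -> commit (commits=4)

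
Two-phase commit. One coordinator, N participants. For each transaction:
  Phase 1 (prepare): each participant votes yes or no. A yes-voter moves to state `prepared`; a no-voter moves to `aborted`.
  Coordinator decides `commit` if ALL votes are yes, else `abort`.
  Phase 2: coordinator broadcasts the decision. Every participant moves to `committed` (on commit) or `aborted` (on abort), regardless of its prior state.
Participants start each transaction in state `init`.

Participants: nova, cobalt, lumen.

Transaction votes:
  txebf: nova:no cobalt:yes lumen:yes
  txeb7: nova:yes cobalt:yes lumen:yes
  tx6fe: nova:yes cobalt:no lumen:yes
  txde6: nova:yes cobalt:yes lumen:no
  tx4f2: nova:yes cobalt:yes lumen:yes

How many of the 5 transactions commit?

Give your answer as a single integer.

Answer: 2

Derivation:
txebf: no from nova -> abort (commits=0)
txeb7: all yes -> commit (commits=1)
tx6fe: no from cobalt -> abort (commits=1)
txde6: no from lumen -> abort (commits=1)
tx4f2: all yes -> commit (commits=2)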